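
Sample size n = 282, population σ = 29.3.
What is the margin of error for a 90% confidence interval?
Margin of error = 2.87

Margin of error = z* · σ/√n
= 1.645 · 29.3/√282
= 1.645 · 29.3/16.7929
= 2.87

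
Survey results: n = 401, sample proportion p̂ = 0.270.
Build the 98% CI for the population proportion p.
(0.218, 0.322)

Proportion CI:
SE = √(p̂(1-p̂)/n) = √(0.270 · 0.730 / 401) = 0.02217

z* = 2.326
Margin = z* · SE = 2.326 · 0.02217 = 0.0516

CI: 0.270 ± 0.0516 = (0.218, 0.322)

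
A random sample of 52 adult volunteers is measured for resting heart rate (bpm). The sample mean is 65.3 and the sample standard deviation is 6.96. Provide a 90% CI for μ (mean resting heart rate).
(63.68, 66.92)

t-interval (σ unknown):
df = n - 1 = 51
t* = 1.675 for 90% confidence

Margin of error = t* · s/√n = 1.675 · 6.96/√52 = 1.62

CI: (63.68, 66.92)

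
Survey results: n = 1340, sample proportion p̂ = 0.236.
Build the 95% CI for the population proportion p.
(0.213, 0.259)

Proportion CI:
SE = √(p̂(1-p̂)/n) = √(0.236 · 0.764 / 1340) = 0.01160

z* = 1.960
Margin = z* · SE = 1.960 · 0.01160 = 0.0227

CI: 0.236 ± 0.0227 = (0.213, 0.259)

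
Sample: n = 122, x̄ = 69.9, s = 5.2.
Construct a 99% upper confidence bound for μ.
μ ≤ 71.01

Upper bound (one-sided):
t* = 2.358 (one-sided for 99%)
Upper bound = x̄ + t* · s/√n = 69.9 + 2.358 · 5.2/√122 = 71.01

We are 99% confident that μ ≤ 71.01.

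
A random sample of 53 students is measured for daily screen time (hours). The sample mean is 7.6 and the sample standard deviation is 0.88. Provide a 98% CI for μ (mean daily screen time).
(7.31, 7.89)

t-interval (σ unknown):
df = n - 1 = 52
t* = 2.400 for 98% confidence

Margin of error = t* · s/√n = 2.400 · 0.88/√53 = 0.29

CI: (7.31, 7.89)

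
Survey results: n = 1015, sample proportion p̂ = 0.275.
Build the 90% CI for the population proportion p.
(0.252, 0.298)

Proportion CI:
SE = √(p̂(1-p̂)/n) = √(0.275 · 0.725 / 1015) = 0.01402

z* = 1.645
Margin = z* · SE = 1.645 · 0.01402 = 0.0231

CI: 0.275 ± 0.0231 = (0.252, 0.298)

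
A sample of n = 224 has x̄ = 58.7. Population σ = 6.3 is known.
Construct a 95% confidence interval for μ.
(57.87, 59.53)

z-interval (σ known):
z* = 1.960 for 95% confidence

Margin of error = z* · σ/√n = 1.960 · 6.3/√224 = 0.83

CI: (58.7 - 0.83, 58.7 + 0.83) = (57.87, 59.53)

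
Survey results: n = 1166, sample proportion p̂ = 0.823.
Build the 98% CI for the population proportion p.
(0.797, 0.849)

Proportion CI:
SE = √(p̂(1-p̂)/n) = √(0.823 · 0.177 / 1166) = 0.01118

z* = 2.326
Margin = z* · SE = 2.326 · 0.01118 = 0.0260

CI: 0.823 ± 0.0260 = (0.797, 0.849)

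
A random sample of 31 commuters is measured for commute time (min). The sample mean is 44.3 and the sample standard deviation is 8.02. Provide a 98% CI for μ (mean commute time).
(40.76, 47.84)

t-interval (σ unknown):
df = n - 1 = 30
t* = 2.457 for 98% confidence

Margin of error = t* · s/√n = 2.457 · 8.02/√31 = 3.54

CI: (40.76, 47.84)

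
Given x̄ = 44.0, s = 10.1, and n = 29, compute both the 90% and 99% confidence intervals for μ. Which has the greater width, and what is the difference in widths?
99% CI is wider by 3.98

df = 28
90% CI: t* = 1.701, (40.81, 47.19), width = 2 · t* · s/√n = 6.38
99% CI: t* = 2.763, (38.82, 49.18), width = 2 · t* · s/√n = 10.36

The 99% CI is wider by 10.36 - 6.38 = 3.98.
Higher confidence requires a wider interval.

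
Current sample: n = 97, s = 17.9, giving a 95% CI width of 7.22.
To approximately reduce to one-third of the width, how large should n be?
n ≈ 873

CI width ∝ 1/√n
To reduce width by factor 3, need √n to grow by 3 → need 3² = 9 times as many samples.

Current: n = 97, width = 7.22
New: n = 873, width ≈ 2.38

Width reduced by factor of 7.22/2.38 = 3.03.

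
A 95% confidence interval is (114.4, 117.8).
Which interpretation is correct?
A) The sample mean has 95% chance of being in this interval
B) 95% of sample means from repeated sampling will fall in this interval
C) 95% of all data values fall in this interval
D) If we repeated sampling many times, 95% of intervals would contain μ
D

A) Wrong — x̄ is observed and sits in the interval by construction.
B) Wrong — coverage applies to intervals containing μ, not to future x̄ values.
C) Wrong — a CI is about the parameter μ, not individual data values.
D) Correct — this is the frequentist long-run coverage interpretation.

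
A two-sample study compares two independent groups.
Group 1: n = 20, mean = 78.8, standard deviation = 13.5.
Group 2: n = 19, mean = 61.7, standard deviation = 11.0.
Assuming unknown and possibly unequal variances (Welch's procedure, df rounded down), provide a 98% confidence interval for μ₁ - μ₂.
(7.52, 26.68)

Difference: x̄₁ - x̄₂ = 17.10
SE = √(s₁²/n₁ + s₂²/n₂) = √(13.5²/20 + 11.0²/19) = 3.9346
df = 36.18 → 36 (Welch–Satterthwaite, rounded down)
t* = 2.434

CI: 17.10 ± 2.434 · 3.9346 = 17.10 ± 9.58 = (7.52, 26.68)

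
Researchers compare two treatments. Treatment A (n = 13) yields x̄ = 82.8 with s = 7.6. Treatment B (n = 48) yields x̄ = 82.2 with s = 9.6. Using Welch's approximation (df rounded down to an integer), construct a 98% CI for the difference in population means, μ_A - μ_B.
(-5.71, 6.91)

Difference: x̄₁ - x̄₂ = 0.60
SE = √(s₁²/n₁ + s₂²/n₂) = √(7.6²/13 + 9.6²/48) = 2.5225
df = 23.49 → 23 (Welch–Satterthwaite, rounded down)
t* = 2.500

CI: 0.60 ± 2.500 · 2.5225 = 0.60 ± 6.31 = (-5.71, 6.91)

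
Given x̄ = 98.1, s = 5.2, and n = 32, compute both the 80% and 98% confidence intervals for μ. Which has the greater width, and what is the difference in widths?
98% CI is wider by 2.10

df = 31
80% CI: t* = 1.309, (96.90, 99.30), width = 2 · t* · s/√n = 2.41
98% CI: t* = 2.453, (95.85, 100.35), width = 2 · t* · s/√n = 4.51

The 98% CI is wider by 4.51 - 2.41 = 2.10.
Higher confidence requires a wider interval.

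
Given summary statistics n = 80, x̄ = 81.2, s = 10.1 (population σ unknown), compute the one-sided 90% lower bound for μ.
μ ≥ 79.74

Lower bound (one-sided):
t* = 1.292 (one-sided for 90%)
Lower bound = x̄ - t* · s/√n = 81.2 - 1.292 · 10.1/√80 = 79.74

We are 90% confident that μ ≥ 79.74.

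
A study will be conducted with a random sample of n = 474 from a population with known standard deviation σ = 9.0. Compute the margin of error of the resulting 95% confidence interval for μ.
Margin of error = 0.81

Margin of error = z* · σ/√n
= 1.960 · 9.0/√474
= 1.960 · 9.0/21.7715
= 0.81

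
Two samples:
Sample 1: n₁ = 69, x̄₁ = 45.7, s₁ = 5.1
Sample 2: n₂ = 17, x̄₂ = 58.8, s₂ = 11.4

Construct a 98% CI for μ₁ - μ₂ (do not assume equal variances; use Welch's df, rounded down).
(-20.37, -5.83)

Difference: x̄₁ - x̄₂ = -13.10
SE = √(s₁²/n₁ + s₂²/n₂) = √(5.1²/69 + 11.4²/17) = 2.8323
df = 17.61 → 17 (Welch–Satterthwaite, rounded down)
t* = 2.567

CI: -13.10 ± 2.567 · 2.8323 = -13.10 ± 7.27 = (-20.37, -5.83)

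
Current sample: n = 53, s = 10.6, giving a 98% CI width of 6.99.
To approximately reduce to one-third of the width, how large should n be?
n ≈ 477

CI width ∝ 1/√n
To reduce width by factor 3, need √n to grow by 3 → need 3² = 9 times as many samples.

Current: n = 53, width = 6.99
New: n = 477, width ≈ 2.27

Width reduced by factor of 6.99/2.27 = 3.08.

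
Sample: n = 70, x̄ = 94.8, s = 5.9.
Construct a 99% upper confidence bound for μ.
μ ≤ 96.48

Upper bound (one-sided):
t* = 2.382 (one-sided for 99%)
Upper bound = x̄ + t* · s/√n = 94.8 + 2.382 · 5.9/√70 = 96.48

We are 99% confident that μ ≤ 96.48.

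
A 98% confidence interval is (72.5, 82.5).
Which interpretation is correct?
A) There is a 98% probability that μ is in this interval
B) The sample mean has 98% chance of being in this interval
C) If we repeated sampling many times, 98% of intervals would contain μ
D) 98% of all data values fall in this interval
C

A) Wrong — μ is fixed; the randomness lives in the interval, not in μ.
B) Wrong — x̄ is observed and sits in the interval by construction.
C) Correct — this is the frequentist long-run coverage interpretation.
D) Wrong — a CI is about the parameter μ, not individual data values.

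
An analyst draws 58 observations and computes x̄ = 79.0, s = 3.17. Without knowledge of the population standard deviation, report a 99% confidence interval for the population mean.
(77.89, 80.11)

t-interval (σ unknown):
df = n - 1 = 57
t* = 2.665 for 99% confidence

Margin of error = t* · s/√n = 2.665 · 3.17/√58 = 1.11

CI: (77.89, 80.11)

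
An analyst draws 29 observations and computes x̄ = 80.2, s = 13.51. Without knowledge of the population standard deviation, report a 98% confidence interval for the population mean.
(74.01, 86.39)

t-interval (σ unknown):
df = n - 1 = 28
t* = 2.467 for 98% confidence

Margin of error = t* · s/√n = 2.467 · 13.51/√29 = 6.19

CI: (74.01, 86.39)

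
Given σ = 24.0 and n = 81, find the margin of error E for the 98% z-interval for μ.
Margin of error = 6.20

Margin of error = z* · σ/√n
= 2.326 · 24.0/√81
= 2.326 · 24.0/9.0000
= 6.20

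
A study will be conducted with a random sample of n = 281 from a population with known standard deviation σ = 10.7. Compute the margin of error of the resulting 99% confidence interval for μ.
Margin of error = 1.64

Margin of error = z* · σ/√n
= 2.576 · 10.7/√281
= 2.576 · 10.7/16.7631
= 1.64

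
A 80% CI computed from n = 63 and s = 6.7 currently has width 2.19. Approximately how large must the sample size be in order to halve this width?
n ≈ 252

CI width ∝ 1/√n
To reduce width by factor 2, need √n to grow by 2 → need 2² = 4 times as many samples.

Current: n = 63, width = 2.19
New: n = 252, width ≈ 1.08

Width reduced by factor of 2.19/1.08 = 2.03.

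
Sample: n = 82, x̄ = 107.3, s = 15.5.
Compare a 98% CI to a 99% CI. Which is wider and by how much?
99% CI is wider by 0.91

df = 81
98% CI: t* = 2.373, (103.24, 111.36), width = 2 · t* · s/√n = 8.12
99% CI: t* = 2.638, (102.78, 111.82), width = 2 · t* · s/√n = 9.03

The 99% CI is wider by 9.03 - 8.12 = 0.91.
Higher confidence requires a wider interval.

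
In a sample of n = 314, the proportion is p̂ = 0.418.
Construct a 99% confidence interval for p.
(0.346, 0.490)

Proportion CI:
SE = √(p̂(1-p̂)/n) = √(0.418 · 0.582 / 314) = 0.02783

z* = 2.576
Margin = z* · SE = 2.576 · 0.02783 = 0.0717

CI: 0.418 ± 0.0717 = (0.346, 0.490)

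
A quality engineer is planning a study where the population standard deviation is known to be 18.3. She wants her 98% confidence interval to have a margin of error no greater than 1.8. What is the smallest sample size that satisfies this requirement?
n ≥ 560

For margin E ≤ 1.8:
n ≥ (z* · σ / E)²
n ≥ (2.326 · 18.3 / 1.8)²
n ≥ 559.21

Minimum n = 560 (rounding up)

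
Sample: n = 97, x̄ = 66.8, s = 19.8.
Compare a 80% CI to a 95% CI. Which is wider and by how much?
95% CI is wider by 2.79

df = 96
80% CI: t* = 1.290, (64.21, 69.39), width = 2 · t* · s/√n = 5.19
95% CI: t* = 1.985, (62.81, 70.79), width = 2 · t* · s/√n = 7.98

The 95% CI is wider by 7.98 - 5.19 = 2.79.
Higher confidence requires a wider interval.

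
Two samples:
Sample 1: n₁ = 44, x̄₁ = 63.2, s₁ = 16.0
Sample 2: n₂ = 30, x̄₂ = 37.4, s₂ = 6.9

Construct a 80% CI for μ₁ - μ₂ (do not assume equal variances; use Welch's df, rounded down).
(22.28, 29.32)

Difference: x̄₁ - x̄₂ = 25.80
SE = √(s₁²/n₁ + s₂²/n₂) = √(16.0²/44 + 6.9²/30) = 2.7212
df = 62.74 → 62 (Welch–Satterthwaite, rounded down)
t* = 1.295

CI: 25.80 ± 1.295 · 2.7212 = 25.80 ± 3.52 = (22.28, 29.32)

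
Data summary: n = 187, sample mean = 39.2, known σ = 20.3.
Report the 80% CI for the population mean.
(37.30, 41.10)

z-interval (σ known):
z* = 1.282 for 80% confidence

Margin of error = z* · σ/√n = 1.282 · 20.3/√187 = 1.90

CI: (39.2 - 1.90, 39.2 + 1.90) = (37.30, 41.10)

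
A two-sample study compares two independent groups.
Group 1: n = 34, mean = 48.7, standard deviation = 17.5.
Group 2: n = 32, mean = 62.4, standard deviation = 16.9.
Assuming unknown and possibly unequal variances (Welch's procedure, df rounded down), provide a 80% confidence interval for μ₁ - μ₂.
(-19.18, -8.22)

Difference: x̄₁ - x̄₂ = -13.70
SE = √(s₁²/n₁ + s₂²/n₂) = √(17.5²/34 + 16.9²/32) = 4.2347
df = 63.95 → 63 (Welch–Satterthwaite, rounded down)
t* = 1.295

CI: -13.70 ± 1.295 · 4.2347 = -13.70 ± 5.48 = (-19.18, -8.22)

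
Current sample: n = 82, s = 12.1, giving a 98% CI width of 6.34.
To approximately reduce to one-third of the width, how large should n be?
n ≈ 738

CI width ∝ 1/√n
To reduce width by factor 3, need √n to grow by 3 → need 3² = 9 times as many samples.

Current: n = 82, width = 6.34
New: n = 738, width ≈ 2.08

Width reduced by factor of 6.34/2.08 = 3.05.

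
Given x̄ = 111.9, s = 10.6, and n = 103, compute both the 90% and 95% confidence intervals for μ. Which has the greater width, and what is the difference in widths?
95% CI is wider by 0.67

df = 102
90% CI: t* = 1.660, (110.17, 113.63), width = 2 · t* · s/√n = 3.47
95% CI: t* = 1.983, (109.83, 113.97), width = 2 · t* · s/√n = 4.14

The 95% CI is wider by 4.14 - 3.47 = 0.67.
Higher confidence requires a wider interval.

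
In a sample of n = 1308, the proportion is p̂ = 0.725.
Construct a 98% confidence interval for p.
(0.696, 0.754)

Proportion CI:
SE = √(p̂(1-p̂)/n) = √(0.725 · 0.275 / 1308) = 0.01235

z* = 2.326
Margin = z* · SE = 2.326 · 0.01235 = 0.0287

CI: 0.725 ± 0.0287 = (0.696, 0.754)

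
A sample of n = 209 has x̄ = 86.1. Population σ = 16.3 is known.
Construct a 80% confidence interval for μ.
(84.65, 87.55)

z-interval (σ known):
z* = 1.282 for 80% confidence

Margin of error = z* · σ/√n = 1.282 · 16.3/√209 = 1.45

CI: (86.1 - 1.45, 86.1 + 1.45) = (84.65, 87.55)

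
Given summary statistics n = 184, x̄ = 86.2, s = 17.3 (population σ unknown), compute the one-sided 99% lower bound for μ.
μ ≥ 83.21

Lower bound (one-sided):
t* = 2.347 (one-sided for 99%)
Lower bound = x̄ - t* · s/√n = 86.2 - 2.347 · 17.3/√184 = 83.21

We are 99% confident that μ ≥ 83.21.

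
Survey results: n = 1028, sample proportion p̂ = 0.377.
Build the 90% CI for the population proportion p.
(0.352, 0.402)

Proportion CI:
SE = √(p̂(1-p̂)/n) = √(0.377 · 0.623 / 1028) = 0.01512

z* = 1.645
Margin = z* · SE = 1.645 · 0.01512 = 0.0249

CI: 0.377 ± 0.0249 = (0.352, 0.402)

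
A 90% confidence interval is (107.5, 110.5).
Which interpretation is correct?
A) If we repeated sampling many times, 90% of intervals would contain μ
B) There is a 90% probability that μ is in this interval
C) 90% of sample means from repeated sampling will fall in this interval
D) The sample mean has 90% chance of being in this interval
A

A) Correct — this is the frequentist long-run coverage interpretation.
B) Wrong — μ is fixed; the randomness lives in the interval, not in μ.
C) Wrong — coverage applies to intervals containing μ, not to future x̄ values.
D) Wrong — x̄ is observed and sits in the interval by construction.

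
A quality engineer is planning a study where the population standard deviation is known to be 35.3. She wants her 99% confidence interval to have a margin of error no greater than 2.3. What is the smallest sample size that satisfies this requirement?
n ≥ 1564

For margin E ≤ 2.3:
n ≥ (z* · σ / E)²
n ≥ (2.576 · 35.3 / 2.3)²
n ≥ 1563.10

Minimum n = 1564 (rounding up)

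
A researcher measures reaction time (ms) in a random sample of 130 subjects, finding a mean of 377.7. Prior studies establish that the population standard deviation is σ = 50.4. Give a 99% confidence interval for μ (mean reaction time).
(366.31, 389.09)

z-interval (σ known):
z* = 2.576 for 99% confidence

Margin of error = z* · σ/√n = 2.576 · 50.4/√130 = 11.39

CI: (377.7 - 11.39, 377.7 + 11.39) = (366.31, 389.09)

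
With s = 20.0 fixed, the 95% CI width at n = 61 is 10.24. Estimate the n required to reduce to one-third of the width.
n ≈ 549

CI width ∝ 1/√n
To reduce width by factor 3, need √n to grow by 3 → need 3² = 9 times as many samples.

Current: n = 61, width = 10.24
New: n = 549, width ≈ 3.35

Width reduced by factor of 10.24/3.35 = 3.06.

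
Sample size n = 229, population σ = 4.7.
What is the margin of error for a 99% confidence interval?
Margin of error = 0.80

Margin of error = z* · σ/√n
= 2.576 · 4.7/√229
= 2.576 · 4.7/15.1327
= 0.80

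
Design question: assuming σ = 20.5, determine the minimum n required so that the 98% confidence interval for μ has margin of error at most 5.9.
n ≥ 66

For margin E ≤ 5.9:
n ≥ (z* · σ / E)²
n ≥ (2.326 · 20.5 / 5.9)²
n ≥ 65.32

Minimum n = 66 (rounding up)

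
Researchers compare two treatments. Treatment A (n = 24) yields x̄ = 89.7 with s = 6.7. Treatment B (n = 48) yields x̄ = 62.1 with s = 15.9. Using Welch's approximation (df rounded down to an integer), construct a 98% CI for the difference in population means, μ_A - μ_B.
(21.24, 33.96)

Difference: x̄₁ - x̄₂ = 27.60
SE = √(s₁²/n₁ + s₂²/n₂) = √(6.7²/24 + 15.9²/48) = 2.6716
df = 68.62 → 68 (Welch–Satterthwaite, rounded down)
t* = 2.382

CI: 27.60 ± 2.382 · 2.6716 = 27.60 ± 6.36 = (21.24, 33.96)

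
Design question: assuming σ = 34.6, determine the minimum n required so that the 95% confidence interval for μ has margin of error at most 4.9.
n ≥ 192

For margin E ≤ 4.9:
n ≥ (z* · σ / E)²
n ≥ (1.960 · 34.6 / 4.9)²
n ≥ 191.55

Minimum n = 192 (rounding up)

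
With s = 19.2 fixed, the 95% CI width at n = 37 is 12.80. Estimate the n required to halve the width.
n ≈ 148

CI width ∝ 1/√n
To reduce width by factor 2, need √n to grow by 2 → need 2² = 4 times as many samples.

Current: n = 37, width = 12.80
New: n = 148, width ≈ 6.24

Width reduced by factor of 12.80/6.24 = 2.05.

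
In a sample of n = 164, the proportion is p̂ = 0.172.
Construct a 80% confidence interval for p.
(0.134, 0.210)

Proportion CI:
SE = √(p̂(1-p̂)/n) = √(0.172 · 0.828 / 164) = 0.02947

z* = 1.282
Margin = z* · SE = 1.282 · 0.02947 = 0.0378

CI: 0.172 ± 0.0378 = (0.134, 0.210)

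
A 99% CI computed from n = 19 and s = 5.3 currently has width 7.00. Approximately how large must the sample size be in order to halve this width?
n ≈ 76

CI width ∝ 1/√n
To reduce width by factor 2, need √n to grow by 2 → need 2² = 4 times as many samples.

Current: n = 19, width = 7.00
New: n = 76, width ≈ 3.21

Width reduced by factor of 7.00/3.21 = 2.18.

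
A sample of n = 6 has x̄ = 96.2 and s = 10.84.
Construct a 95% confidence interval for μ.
(84.82, 107.58)

t-interval (σ unknown):
df = n - 1 = 5
t* = 2.571 for 95% confidence

Margin of error = t* · s/√n = 2.571 · 10.84/√6 = 11.38

CI: (84.82, 107.58)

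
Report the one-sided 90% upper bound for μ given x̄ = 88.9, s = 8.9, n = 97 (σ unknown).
μ ≤ 90.07

Upper bound (one-sided):
t* = 1.290 (one-sided for 90%)
Upper bound = x̄ + t* · s/√n = 88.9 + 1.290 · 8.9/√97 = 90.07

We are 90% confident that μ ≤ 90.07.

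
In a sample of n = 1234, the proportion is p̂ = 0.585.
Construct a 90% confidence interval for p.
(0.562, 0.608)

Proportion CI:
SE = √(p̂(1-p̂)/n) = √(0.585 · 0.415 / 1234) = 0.01403

z* = 1.645
Margin = z* · SE = 1.645 · 0.01403 = 0.0231

CI: 0.585 ± 0.0231 = (0.562, 0.608)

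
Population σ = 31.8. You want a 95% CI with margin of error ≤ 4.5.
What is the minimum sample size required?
n ≥ 192

For margin E ≤ 4.5:
n ≥ (z* · σ / E)²
n ≥ (1.960 · 31.8 / 4.5)²
n ≥ 191.84

Minimum n = 192 (rounding up)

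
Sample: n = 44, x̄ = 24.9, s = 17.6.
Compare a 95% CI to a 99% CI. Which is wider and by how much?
99% CI is wider by 3.60

df = 43
95% CI: t* = 2.017, (19.55, 30.25), width = 2 · t* · s/√n = 10.70
99% CI: t* = 2.695, (17.75, 32.05), width = 2 · t* · s/√n = 14.30

The 99% CI is wider by 14.30 - 10.70 = 3.60.
Higher confidence requires a wider interval.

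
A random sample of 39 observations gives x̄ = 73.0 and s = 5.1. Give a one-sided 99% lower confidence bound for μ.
μ ≥ 71.02

Lower bound (one-sided):
t* = 2.429 (one-sided for 99%)
Lower bound = x̄ - t* · s/√n = 73.0 - 2.429 · 5.1/√39 = 71.02

We are 99% confident that μ ≥ 71.02.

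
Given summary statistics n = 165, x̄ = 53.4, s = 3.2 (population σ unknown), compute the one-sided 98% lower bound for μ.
μ ≥ 52.88

Lower bound (one-sided):
t* = 2.070 (one-sided for 98%)
Lower bound = x̄ - t* · s/√n = 53.4 - 2.070 · 3.2/√165 = 52.88

We are 98% confident that μ ≥ 52.88.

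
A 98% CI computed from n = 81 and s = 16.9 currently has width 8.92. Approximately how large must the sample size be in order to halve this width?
n ≈ 324

CI width ∝ 1/√n
To reduce width by factor 2, need √n to grow by 2 → need 2² = 4 times as many samples.

Current: n = 81, width = 8.92
New: n = 324, width ≈ 4.39

Width reduced by factor of 8.92/4.39 = 2.03.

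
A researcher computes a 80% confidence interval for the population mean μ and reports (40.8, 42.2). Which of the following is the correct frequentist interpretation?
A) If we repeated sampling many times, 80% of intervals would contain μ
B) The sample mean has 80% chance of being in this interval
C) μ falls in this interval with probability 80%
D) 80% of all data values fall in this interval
A

A) Correct — this is the frequentist long-run coverage interpretation.
B) Wrong — x̄ is observed and sits in the interval by construction.
C) Wrong — μ is fixed; the randomness lives in the interval, not in μ.
D) Wrong — a CI is about the parameter μ, not individual data values.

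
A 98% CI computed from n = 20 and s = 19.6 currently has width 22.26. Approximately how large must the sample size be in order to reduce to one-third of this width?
n ≈ 180

CI width ∝ 1/√n
To reduce width by factor 3, need √n to grow by 3 → need 3² = 9 times as many samples.

Current: n = 20, width = 22.26
New: n = 180, width ≈ 6.86

Width reduced by factor of 22.26/6.86 = 3.24.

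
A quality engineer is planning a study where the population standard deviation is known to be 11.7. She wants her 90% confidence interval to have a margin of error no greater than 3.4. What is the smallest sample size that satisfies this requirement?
n ≥ 33

For margin E ≤ 3.4:
n ≥ (z* · σ / E)²
n ≥ (1.645 · 11.7 / 3.4)²
n ≥ 32.04

Minimum n = 33 (rounding up)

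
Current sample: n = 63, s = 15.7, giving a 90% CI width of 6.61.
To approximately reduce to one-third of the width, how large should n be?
n ≈ 567

CI width ∝ 1/√n
To reduce width by factor 3, need √n to grow by 3 → need 3² = 9 times as many samples.

Current: n = 63, width = 6.61
New: n = 567, width ≈ 2.17

Width reduced by factor of 6.61/2.17 = 3.05.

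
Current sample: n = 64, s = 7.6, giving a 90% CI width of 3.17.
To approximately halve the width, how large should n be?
n ≈ 256

CI width ∝ 1/√n
To reduce width by factor 2, need √n to grow by 2 → need 2² = 4 times as many samples.

Current: n = 64, width = 3.17
New: n = 256, width ≈ 1.57

Width reduced by factor of 3.17/1.57 = 2.02.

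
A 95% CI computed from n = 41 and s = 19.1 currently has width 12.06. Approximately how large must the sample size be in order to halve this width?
n ≈ 164

CI width ∝ 1/√n
To reduce width by factor 2, need √n to grow by 2 → need 2² = 4 times as many samples.

Current: n = 41, width = 12.06
New: n = 164, width ≈ 5.89

Width reduced by factor of 12.06/5.89 = 2.05.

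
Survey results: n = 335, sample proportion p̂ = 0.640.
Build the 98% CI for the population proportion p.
(0.579, 0.701)

Proportion CI:
SE = √(p̂(1-p̂)/n) = √(0.640 · 0.360 / 335) = 0.02623

z* = 2.326
Margin = z* · SE = 2.326 · 0.02623 = 0.0610

CI: 0.640 ± 0.0610 = (0.579, 0.701)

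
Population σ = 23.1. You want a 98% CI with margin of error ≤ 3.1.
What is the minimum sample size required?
n ≥ 301

For margin E ≤ 3.1:
n ≥ (z* · σ / E)²
n ≥ (2.326 · 23.1 / 3.1)²
n ≥ 300.41

Minimum n = 301 (rounding up)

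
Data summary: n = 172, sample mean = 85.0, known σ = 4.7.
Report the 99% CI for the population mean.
(84.08, 85.92)

z-interval (σ known):
z* = 2.576 for 99% confidence

Margin of error = z* · σ/√n = 2.576 · 4.7/√172 = 0.92

CI: (85.0 - 0.92, 85.0 + 0.92) = (84.08, 85.92)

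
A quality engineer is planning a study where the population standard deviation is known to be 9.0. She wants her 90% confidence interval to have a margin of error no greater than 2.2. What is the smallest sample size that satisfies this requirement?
n ≥ 46

For margin E ≤ 2.2:
n ≥ (z* · σ / E)²
n ≥ (1.645 · 9.0 / 2.2)²
n ≥ 45.29

Minimum n = 46 (rounding up)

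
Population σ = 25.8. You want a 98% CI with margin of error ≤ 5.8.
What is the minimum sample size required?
n ≥ 108

For margin E ≤ 5.8:
n ≥ (z* · σ / E)²
n ≥ (2.326 · 25.8 / 5.8)²
n ≥ 107.05

Minimum n = 108 (rounding up)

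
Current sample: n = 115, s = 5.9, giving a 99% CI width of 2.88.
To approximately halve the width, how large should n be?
n ≈ 460

CI width ∝ 1/√n
To reduce width by factor 2, need √n to grow by 2 → need 2² = 4 times as many samples.

Current: n = 115, width = 2.88
New: n = 460, width ≈ 1.42

Width reduced by factor of 2.88/1.42 = 2.03.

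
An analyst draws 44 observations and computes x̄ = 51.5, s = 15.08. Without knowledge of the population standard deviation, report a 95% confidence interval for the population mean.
(46.91, 56.09)

t-interval (σ unknown):
df = n - 1 = 43
t* = 2.017 for 95% confidence

Margin of error = t* · s/√n = 2.017 · 15.08/√44 = 4.59

CI: (46.91, 56.09)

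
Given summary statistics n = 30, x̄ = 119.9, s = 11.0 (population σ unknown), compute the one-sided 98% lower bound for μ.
μ ≥ 115.58

Lower bound (one-sided):
t* = 2.150 (one-sided for 98%)
Lower bound = x̄ - t* · s/√n = 119.9 - 2.150 · 11.0/√30 = 115.58

We are 98% confident that μ ≥ 115.58.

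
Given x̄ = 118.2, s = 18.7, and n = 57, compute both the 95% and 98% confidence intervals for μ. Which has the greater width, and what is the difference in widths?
98% CI is wider by 1.94

df = 56
95% CI: t* = 2.003, (113.24, 123.16), width = 2 · t* · s/√n = 9.92
98% CI: t* = 2.395, (112.27, 124.13), width = 2 · t* · s/√n = 11.86

The 98% CI is wider by 11.86 - 9.92 = 1.94.
Higher confidence requires a wider interval.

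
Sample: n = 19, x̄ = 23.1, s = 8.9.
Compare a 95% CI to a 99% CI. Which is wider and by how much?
99% CI is wider by 3.17

df = 18
95% CI: t* = 2.101, (18.81, 27.39), width = 2 · t* · s/√n = 8.58
99% CI: t* = 2.878, (17.22, 28.98), width = 2 · t* · s/√n = 11.75

The 99% CI is wider by 11.75 - 8.58 = 3.17.
Higher confidence requires a wider interval.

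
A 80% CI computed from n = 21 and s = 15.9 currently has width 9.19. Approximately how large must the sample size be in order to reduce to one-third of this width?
n ≈ 189

CI width ∝ 1/√n
To reduce width by factor 3, need √n to grow by 3 → need 3² = 9 times as many samples.

Current: n = 21, width = 9.19
New: n = 189, width ≈ 2.97

Width reduced by factor of 9.19/2.97 = 3.09.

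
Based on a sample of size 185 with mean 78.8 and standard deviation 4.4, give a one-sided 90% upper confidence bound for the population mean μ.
μ ≤ 79.22

Upper bound (one-sided):
t* = 1.286 (one-sided for 90%)
Upper bound = x̄ + t* · s/√n = 78.8 + 1.286 · 4.4/√185 = 79.22

We are 90% confident that μ ≤ 79.22.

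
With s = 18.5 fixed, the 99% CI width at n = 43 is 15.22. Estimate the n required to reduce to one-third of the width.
n ≈ 387

CI width ∝ 1/√n
To reduce width by factor 3, need √n to grow by 3 → need 3² = 9 times as many samples.

Current: n = 43, width = 15.22
New: n = 387, width ≈ 4.87

Width reduced by factor of 15.22/4.87 = 3.13.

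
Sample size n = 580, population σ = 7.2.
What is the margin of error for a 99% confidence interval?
Margin of error = 0.77

Margin of error = z* · σ/√n
= 2.576 · 7.2/√580
= 2.576 · 7.2/24.0832
= 0.77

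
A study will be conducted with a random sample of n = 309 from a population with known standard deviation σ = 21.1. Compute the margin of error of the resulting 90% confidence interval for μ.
Margin of error = 1.97

Margin of error = z* · σ/√n
= 1.645 · 21.1/√309
= 1.645 · 21.1/17.5784
= 1.97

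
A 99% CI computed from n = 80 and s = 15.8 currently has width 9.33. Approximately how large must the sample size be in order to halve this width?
n ≈ 320

CI width ∝ 1/√n
To reduce width by factor 2, need √n to grow by 2 → need 2² = 4 times as many samples.

Current: n = 80, width = 9.33
New: n = 320, width ≈ 4.58

Width reduced by factor of 9.33/4.58 = 2.04.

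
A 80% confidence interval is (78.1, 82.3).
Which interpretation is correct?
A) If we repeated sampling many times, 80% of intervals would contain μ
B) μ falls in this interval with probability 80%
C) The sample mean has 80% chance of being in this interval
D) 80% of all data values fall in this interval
A

A) Correct — this is the frequentist long-run coverage interpretation.
B) Wrong — μ is fixed; the randomness lives in the interval, not in μ.
C) Wrong — x̄ is observed and sits in the interval by construction.
D) Wrong — a CI is about the parameter μ, not individual data values.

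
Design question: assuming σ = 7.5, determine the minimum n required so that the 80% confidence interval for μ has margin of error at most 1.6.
n ≥ 37

For margin E ≤ 1.6:
n ≥ (z* · σ / E)²
n ≥ (1.282 · 7.5 / 1.6)²
n ≥ 36.11

Minimum n = 37 (rounding up)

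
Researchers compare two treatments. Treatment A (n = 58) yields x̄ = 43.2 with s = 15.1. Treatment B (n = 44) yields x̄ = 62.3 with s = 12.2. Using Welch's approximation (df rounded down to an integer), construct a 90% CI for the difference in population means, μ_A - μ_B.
(-23.59, -14.61)

Difference: x̄₁ - x̄₂ = -19.10
SE = √(s₁²/n₁ + s₂²/n₂) = √(15.1²/58 + 12.2²/44) = 2.7044
df = 99.57 → 99 (Welch–Satterthwaite, rounded down)
t* = 1.660

CI: -19.10 ± 1.660 · 2.7044 = -19.10 ± 4.49 = (-23.59, -14.61)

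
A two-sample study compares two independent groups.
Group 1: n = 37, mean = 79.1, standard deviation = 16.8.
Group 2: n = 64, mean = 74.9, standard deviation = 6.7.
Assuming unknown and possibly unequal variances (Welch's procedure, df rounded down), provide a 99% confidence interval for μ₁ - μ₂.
(-3.59, 11.99)

Difference: x̄₁ - x̄₂ = 4.20
SE = √(s₁²/n₁ + s₂²/n₂) = √(16.8²/37 + 6.7²/64) = 2.8861
df = 42.72 → 42 (Welch–Satterthwaite, rounded down)
t* = 2.698

CI: 4.20 ± 2.698 · 2.8861 = 4.20 ± 7.79 = (-3.59, 11.99)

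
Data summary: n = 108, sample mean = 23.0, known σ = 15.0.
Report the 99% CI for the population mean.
(19.28, 26.72)

z-interval (σ known):
z* = 2.576 for 99% confidence

Margin of error = z* · σ/√n = 2.576 · 15.0/√108 = 3.72

CI: (23.0 - 3.72, 23.0 + 3.72) = (19.28, 26.72)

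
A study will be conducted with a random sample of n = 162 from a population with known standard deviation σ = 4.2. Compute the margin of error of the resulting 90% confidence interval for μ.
Margin of error = 0.54

Margin of error = z* · σ/√n
= 1.645 · 4.2/√162
= 1.645 · 4.2/12.7279
= 0.54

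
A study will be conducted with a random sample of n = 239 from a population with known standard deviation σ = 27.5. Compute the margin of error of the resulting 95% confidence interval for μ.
Margin of error = 3.49

Margin of error = z* · σ/√n
= 1.960 · 27.5/√239
= 1.960 · 27.5/15.4596
= 3.49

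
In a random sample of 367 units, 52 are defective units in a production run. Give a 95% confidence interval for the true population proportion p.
(0.106, 0.177)

Proportion CI:
p̂ = 52/367 = 0.14169
SE = √(p̂(1-p̂)/n) = √(0.14169 · 0.85831 / 367) = 0.01820

z* = 1.960
Margin = z* · SE = 1.960 · 0.01820 = 0.0357

CI: 0.14169 ± 0.0357 = (0.106, 0.177)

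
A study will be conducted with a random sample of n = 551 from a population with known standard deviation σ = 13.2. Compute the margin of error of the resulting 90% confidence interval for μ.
Margin of error = 0.93

Margin of error = z* · σ/√n
= 1.645 · 13.2/√551
= 1.645 · 13.2/23.4734
= 0.93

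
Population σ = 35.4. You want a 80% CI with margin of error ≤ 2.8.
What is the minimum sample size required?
n ≥ 263

For margin E ≤ 2.8:
n ≥ (z* · σ / E)²
n ≥ (1.282 · 35.4 / 2.8)²
n ≥ 262.70

Minimum n = 263 (rounding up)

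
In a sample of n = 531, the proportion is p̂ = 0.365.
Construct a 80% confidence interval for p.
(0.338, 0.392)

Proportion CI:
SE = √(p̂(1-p̂)/n) = √(0.365 · 0.635 / 531) = 0.02089

z* = 1.282
Margin = z* · SE = 1.282 · 0.02089 = 0.0268

CI: 0.365 ± 0.0268 = (0.338, 0.392)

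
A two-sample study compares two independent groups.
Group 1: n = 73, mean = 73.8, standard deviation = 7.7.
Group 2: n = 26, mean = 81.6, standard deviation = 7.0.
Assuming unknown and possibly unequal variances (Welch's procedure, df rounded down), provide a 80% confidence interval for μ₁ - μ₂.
(-9.93, -5.67)

Difference: x̄₁ - x̄₂ = -7.80
SE = √(s₁²/n₁ + s₂²/n₂) = √(7.7²/73 + 7.0²/26) = 1.6422
df = 48.09 → 48 (Welch–Satterthwaite, rounded down)
t* = 1.299

CI: -7.80 ± 1.299 · 1.6422 = -7.80 ± 2.13 = (-9.93, -5.67)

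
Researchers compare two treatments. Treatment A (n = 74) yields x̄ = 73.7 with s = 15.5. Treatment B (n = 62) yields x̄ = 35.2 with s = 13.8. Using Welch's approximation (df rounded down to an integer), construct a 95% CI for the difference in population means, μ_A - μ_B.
(33.53, 43.47)

Difference: x̄₁ - x̄₂ = 38.50
SE = √(s₁²/n₁ + s₂²/n₂) = √(15.5²/74 + 13.8²/62) = 2.5136
df = 133.49 → 133 (Welch–Satterthwaite, rounded down)
t* = 1.978

CI: 38.50 ± 1.978 · 2.5136 = 38.50 ± 4.97 = (33.53, 43.47)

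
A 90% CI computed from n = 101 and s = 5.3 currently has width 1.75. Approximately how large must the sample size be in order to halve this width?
n ≈ 404

CI width ∝ 1/√n
To reduce width by factor 2, need √n to grow by 2 → need 2² = 4 times as many samples.

Current: n = 101, width = 1.75
New: n = 404, width ≈ 0.87

Width reduced by factor of 1.75/0.87 = 2.01.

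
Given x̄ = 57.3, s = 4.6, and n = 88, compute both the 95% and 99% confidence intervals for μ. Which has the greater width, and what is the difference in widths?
99% CI is wider by 0.63

df = 87
95% CI: t* = 1.988, (56.33, 58.27), width = 2 · t* · s/√n = 1.95
99% CI: t* = 2.634, (56.01, 58.59), width = 2 · t* · s/√n = 2.58

The 99% CI is wider by 2.58 - 1.95 = 0.63.
Higher confidence requires a wider interval.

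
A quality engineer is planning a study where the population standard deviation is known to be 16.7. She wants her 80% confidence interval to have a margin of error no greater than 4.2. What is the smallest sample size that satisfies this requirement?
n ≥ 26

For margin E ≤ 4.2:
n ≥ (z* · σ / E)²
n ≥ (1.282 · 16.7 / 4.2)²
n ≥ 25.98

Minimum n = 26 (rounding up)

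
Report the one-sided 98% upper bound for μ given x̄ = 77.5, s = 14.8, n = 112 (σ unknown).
μ ≤ 80.41

Upper bound (one-sided):
t* = 2.078 (one-sided for 98%)
Upper bound = x̄ + t* · s/√n = 77.5 + 2.078 · 14.8/√112 = 80.41

We are 98% confident that μ ≤ 80.41.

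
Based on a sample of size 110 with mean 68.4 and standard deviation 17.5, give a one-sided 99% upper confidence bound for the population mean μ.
μ ≤ 72.34

Upper bound (one-sided):
t* = 2.361 (one-sided for 99%)
Upper bound = x̄ + t* · s/√n = 68.4 + 2.361 · 17.5/√110 = 72.34

We are 99% confident that μ ≤ 72.34.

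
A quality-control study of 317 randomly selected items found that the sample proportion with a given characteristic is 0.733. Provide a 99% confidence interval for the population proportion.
(0.669, 0.797)

Proportion CI:
SE = √(p̂(1-p̂)/n) = √(0.733 · 0.267 / 317) = 0.02485

z* = 2.576
Margin = z* · SE = 2.576 · 0.02485 = 0.0640

CI: 0.733 ± 0.0640 = (0.669, 0.797)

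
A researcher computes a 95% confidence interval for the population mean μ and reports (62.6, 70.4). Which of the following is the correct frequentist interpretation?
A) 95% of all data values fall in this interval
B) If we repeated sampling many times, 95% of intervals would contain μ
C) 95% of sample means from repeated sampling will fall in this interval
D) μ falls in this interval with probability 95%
B

A) Wrong — a CI is about the parameter μ, not individual data values.
B) Correct — this is the frequentist long-run coverage interpretation.
C) Wrong — coverage applies to intervals containing μ, not to future x̄ values.
D) Wrong — μ is fixed; the randomness lives in the interval, not in μ.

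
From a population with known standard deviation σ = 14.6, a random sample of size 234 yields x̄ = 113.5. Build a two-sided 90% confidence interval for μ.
(111.93, 115.07)

z-interval (σ known):
z* = 1.645 for 90% confidence

Margin of error = z* · σ/√n = 1.645 · 14.6/√234 = 1.57

CI: (113.5 - 1.57, 113.5 + 1.57) = (111.93, 115.07)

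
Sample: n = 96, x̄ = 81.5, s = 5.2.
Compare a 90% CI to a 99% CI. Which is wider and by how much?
99% CI is wider by 1.03

df = 95
90% CI: t* = 1.661, (80.62, 82.38), width = 2 · t* · s/√n = 1.76
99% CI: t* = 2.629, (80.10, 82.90), width = 2 · t* · s/√n = 2.79

The 99% CI is wider by 2.79 - 1.76 = 1.03.
Higher confidence requires a wider interval.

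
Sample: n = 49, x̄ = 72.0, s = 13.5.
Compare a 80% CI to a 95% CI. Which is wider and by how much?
95% CI is wider by 2.75

df = 48
80% CI: t* = 1.299, (69.49, 74.51), width = 2 · t* · s/√n = 5.01
95% CI: t* = 2.011, (68.12, 75.88), width = 2 · t* · s/√n = 7.76

The 95% CI is wider by 7.76 - 5.01 = 2.75.
Higher confidence requires a wider interval.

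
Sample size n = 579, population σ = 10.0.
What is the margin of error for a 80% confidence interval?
Margin of error = 0.53

Margin of error = z* · σ/√n
= 1.282 · 10.0/√579
= 1.282 · 10.0/24.0624
= 0.53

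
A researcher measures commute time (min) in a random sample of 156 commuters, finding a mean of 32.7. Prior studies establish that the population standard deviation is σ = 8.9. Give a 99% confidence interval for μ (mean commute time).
(30.86, 34.54)

z-interval (σ known):
z* = 2.576 for 99% confidence

Margin of error = z* · σ/√n = 2.576 · 8.9/√156 = 1.84

CI: (32.7 - 1.84, 32.7 + 1.84) = (30.86, 34.54)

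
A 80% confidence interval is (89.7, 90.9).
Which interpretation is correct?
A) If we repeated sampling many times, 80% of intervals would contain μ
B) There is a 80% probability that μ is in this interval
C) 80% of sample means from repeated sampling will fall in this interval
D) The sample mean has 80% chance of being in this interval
A

A) Correct — this is the frequentist long-run coverage interpretation.
B) Wrong — μ is fixed; the randomness lives in the interval, not in μ.
C) Wrong — coverage applies to intervals containing μ, not to future x̄ values.
D) Wrong — x̄ is observed and sits in the interval by construction.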